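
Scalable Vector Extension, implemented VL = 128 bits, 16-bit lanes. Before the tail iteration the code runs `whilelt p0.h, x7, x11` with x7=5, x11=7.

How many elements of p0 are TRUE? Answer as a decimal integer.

vl = 2

lane count: 128 div 16 = 8
whilelt: lane j active iff 5+j < 7 → j < 2 → 2 active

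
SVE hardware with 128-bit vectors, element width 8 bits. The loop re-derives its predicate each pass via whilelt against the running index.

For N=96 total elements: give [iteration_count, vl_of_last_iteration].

lane count: 128 div 8 = 16
iterations = ceil(96/16) = 6; final-pass vl = 16

[iterations, last_vl] = [6, 16]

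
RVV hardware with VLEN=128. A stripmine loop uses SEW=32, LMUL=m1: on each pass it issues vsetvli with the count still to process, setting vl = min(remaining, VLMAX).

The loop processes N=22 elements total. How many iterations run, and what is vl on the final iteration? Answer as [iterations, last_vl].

VLMAX = VLEN×LMUL/SEW = 128×1/32 = 4
22 elements at 4/iter → 6 passes, remainder 2 on the last

[iterations, last_vl] = [6, 2]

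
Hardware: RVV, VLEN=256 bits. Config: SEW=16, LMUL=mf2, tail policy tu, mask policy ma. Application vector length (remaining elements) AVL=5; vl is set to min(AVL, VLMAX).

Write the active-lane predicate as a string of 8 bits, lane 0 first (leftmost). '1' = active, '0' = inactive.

predicate = 11111000

VLMAX = VLEN×LMUL/SEW = 256×1/2/16 = 8
vl = min(AVL, VLMAX) = min(5, 8) = 5
bits (lane 0 leftmost): 11111000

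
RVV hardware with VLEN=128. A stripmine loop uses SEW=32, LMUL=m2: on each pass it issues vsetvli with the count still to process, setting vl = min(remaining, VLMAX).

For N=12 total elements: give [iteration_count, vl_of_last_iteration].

VLMAX = VLEN×LMUL/SEW = 128×2/32 = 8
12 elements at 8/iter → 2 passes, remainder 4 on the last

[iterations, last_vl] = [2, 4]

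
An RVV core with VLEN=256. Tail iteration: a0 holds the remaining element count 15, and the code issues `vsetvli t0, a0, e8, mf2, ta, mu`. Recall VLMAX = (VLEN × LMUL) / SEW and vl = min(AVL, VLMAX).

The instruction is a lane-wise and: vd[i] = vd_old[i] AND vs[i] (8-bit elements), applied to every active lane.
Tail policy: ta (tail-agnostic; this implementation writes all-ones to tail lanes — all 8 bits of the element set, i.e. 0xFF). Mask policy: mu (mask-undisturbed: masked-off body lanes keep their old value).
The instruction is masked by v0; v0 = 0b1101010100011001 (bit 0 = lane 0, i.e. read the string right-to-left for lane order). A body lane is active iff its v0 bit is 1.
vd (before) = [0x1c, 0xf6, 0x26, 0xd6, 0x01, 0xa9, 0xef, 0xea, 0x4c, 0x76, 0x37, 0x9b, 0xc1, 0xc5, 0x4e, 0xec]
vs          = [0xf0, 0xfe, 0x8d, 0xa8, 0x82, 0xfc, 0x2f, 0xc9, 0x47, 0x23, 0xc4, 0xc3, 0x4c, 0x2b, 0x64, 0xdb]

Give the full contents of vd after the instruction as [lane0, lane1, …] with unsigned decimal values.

vd = [16, 246, 38, 128, 0, 169, 239, 234, 68, 118, 4, 155, 64, 197, 68, 255]

VLMAX = (256 × 1/2) / 8 = 16 lanes
vl = min(AVL, VLMAX) = min(15, 16) = 15
  i=0: and(0x1c,0xf0) → 16
  i=1: mask-off/keep → 246
  i=2: mask-off/keep → 38
  i=3: and(0xd6,0xa8) → 128
  i=4: and(0x01,0x82) → 0
  i=5: mask-off/keep → 169
  i=6: mask-off/keep → 239
  i=7: mask-off/keep → 234
  i=8: and(0x4c,0x47) → 68
  i=9: mask-off/keep → 118
  i=10: and(0x37,0xc4) → 4
  i=11: mask-off/keep → 155
  i=12: and(0xc1,0x4c) → 64
  i=13: mask-off/keep → 197
  i=14: and(0x4e,0x64) → 68
  i=15: tail/ones → 255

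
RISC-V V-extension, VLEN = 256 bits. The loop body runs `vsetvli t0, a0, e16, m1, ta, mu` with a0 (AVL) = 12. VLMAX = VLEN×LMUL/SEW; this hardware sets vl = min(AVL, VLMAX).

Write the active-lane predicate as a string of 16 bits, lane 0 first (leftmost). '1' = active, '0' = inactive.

VLMAX = VLEN×LMUL/SEW = 256×1/16 = 16
vl ← min(12, 16) = 12
bits (lane 0 leftmost): 1111111111110000

predicate = 1111111111110000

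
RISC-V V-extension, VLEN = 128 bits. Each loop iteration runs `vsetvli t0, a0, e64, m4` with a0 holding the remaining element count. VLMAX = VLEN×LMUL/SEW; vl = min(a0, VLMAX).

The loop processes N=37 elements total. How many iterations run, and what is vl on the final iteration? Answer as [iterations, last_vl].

[iterations, last_vl] = [5, 5]

lanes per group: 128·4/64 = 8
iterations = ceil(37/8) = 5; final-pass vl = 5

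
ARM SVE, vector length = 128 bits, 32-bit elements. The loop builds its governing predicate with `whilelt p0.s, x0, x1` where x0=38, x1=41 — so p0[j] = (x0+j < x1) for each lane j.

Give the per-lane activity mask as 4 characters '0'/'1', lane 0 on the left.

register lanes = 128/32 = 4
p0[j] = (38+j < 41); true for j=0..2 → 3 lanes set
bits (lane 0 leftmost): 1110

predicate = 1110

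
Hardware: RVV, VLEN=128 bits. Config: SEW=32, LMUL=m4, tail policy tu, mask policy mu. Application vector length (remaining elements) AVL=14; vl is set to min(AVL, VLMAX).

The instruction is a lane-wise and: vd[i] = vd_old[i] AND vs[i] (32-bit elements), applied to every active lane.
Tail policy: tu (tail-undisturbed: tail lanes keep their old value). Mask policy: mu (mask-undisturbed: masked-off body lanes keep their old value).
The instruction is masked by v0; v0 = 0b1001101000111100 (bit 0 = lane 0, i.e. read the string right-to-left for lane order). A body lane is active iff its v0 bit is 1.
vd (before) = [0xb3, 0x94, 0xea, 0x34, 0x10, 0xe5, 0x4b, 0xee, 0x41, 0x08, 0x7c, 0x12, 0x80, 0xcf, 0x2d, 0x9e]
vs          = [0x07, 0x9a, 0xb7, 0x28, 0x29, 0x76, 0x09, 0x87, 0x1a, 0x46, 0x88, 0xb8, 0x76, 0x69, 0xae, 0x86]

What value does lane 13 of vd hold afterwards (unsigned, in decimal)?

VLMAX = VLEN×LMUL/SEW = 128×4/32 = 16
AVL=14 ≤ VLMAX=16, so vl = 14
vd[0] mask-off/keep -> 0xb3
vd[1] mask-off/keep -> 0x94
vd[2] and(0xea,0xb7) -> 0xa2
vd[3] and(0x34,0x28) -> 0x20
vd[4] and(0x10,0x29) -> 0x00
vd[5] and(0xe5,0x76) -> 0x64
vd[6] mask-off/keep -> 0x4b
vd[7] mask-off/keep -> 0xee
vd[8] mask-off/keep -> 0x41
vd[9] and(0x08,0x46) -> 0x00
vd[10] mask-off/keep -> 0x7c
vd[11] and(0x12,0xb8) -> 0x10
vd[12] and(0x80,0x76) -> 0x00
vd[13] mask-off/keep -> 0xcf
vd[14] tail/keep -> 0x2d
vd[15] tail/keep -> 0x9e

vd[13] = 207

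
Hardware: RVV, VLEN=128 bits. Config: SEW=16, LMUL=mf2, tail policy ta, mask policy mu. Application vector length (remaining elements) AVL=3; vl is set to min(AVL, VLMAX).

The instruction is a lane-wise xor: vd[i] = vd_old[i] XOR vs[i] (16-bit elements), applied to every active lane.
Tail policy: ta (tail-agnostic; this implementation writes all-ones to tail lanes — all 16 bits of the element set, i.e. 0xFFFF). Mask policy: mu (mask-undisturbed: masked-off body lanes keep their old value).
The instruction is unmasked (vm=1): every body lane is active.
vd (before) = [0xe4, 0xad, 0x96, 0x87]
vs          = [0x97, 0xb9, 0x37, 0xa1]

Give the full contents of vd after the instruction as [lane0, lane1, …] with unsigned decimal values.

VLMAX = VLEN×LMUL/SEW = 128×1/2/16 = 4
vl = min(AVL, VLMAX) = min(3, 4) = 3
vd[0] xor(0xe4,0x97) -> 0x73
vd[1] xor(0xad,0xb9) -> 0x14
vd[2] xor(0x96,0x37) -> 0xa1
vd[3] tail/ones -> 0xffff

vd = [115, 20, 161, 65535]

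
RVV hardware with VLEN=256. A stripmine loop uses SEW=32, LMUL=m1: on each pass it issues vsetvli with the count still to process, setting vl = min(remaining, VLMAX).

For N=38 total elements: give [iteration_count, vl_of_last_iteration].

[iterations, last_vl] = [5, 6]

VLMAX = VLEN×LMUL/SEW = 256×1/32 = 8
iterations = ceil(38/8) = 5; final-pass vl = 6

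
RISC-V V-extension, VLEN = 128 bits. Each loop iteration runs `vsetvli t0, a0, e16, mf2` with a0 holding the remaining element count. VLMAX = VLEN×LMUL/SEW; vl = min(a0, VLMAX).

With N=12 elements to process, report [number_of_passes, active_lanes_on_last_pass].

VLMAX = VLEN×LMUL/SEW = 128×1/2/16 = 4
iterations = ceil(12/4) = 3; final-pass vl = 4

[iterations, last_vl] = [3, 4]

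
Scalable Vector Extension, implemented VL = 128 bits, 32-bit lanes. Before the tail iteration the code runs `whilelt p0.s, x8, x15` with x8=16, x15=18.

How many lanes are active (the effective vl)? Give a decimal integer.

vl = 2

lane count: 128 div 32 = 4
whilelt: lane j active iff 16+j < 18 → j < 2 → 2 active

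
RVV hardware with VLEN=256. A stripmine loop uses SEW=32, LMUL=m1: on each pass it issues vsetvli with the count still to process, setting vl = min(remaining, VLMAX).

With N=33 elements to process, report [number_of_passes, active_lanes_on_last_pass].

lanes per group: 256·1/32 = 8
N=33: ⌈33/8⌉ = 5 iters; last vl = 33 − 4×8 = 1

[iterations, last_vl] = [5, 1]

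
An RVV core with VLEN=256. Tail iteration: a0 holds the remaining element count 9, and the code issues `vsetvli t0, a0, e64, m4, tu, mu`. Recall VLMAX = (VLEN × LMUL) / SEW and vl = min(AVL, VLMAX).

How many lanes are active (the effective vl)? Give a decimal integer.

VLMAX = (256 × 4) / 64 = 16 lanes
vl = min(AVL, VLMAX) = min(9, 16) = 9

vl = 9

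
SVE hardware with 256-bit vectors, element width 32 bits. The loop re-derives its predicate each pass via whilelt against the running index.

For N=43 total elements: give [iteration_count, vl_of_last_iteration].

256-bit reg / 32-bit elem → 8 lanes
43 elements at 8/iter → 6 passes, remainder 3 on the last

[iterations, last_vl] = [6, 3]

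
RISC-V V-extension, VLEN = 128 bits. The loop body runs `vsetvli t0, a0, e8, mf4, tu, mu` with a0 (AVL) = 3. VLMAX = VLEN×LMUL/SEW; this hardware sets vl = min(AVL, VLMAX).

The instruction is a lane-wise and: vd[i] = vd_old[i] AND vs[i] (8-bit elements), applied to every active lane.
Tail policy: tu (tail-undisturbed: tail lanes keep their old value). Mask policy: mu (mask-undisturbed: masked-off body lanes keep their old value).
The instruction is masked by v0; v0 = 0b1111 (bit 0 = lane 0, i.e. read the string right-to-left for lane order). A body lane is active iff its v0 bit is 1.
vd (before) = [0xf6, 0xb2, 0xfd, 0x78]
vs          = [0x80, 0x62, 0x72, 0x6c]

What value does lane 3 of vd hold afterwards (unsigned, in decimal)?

VLMAX = (128 × 1/4) / 8 = 4 lanes
vl = min(AVL, VLMAX) = min(3, 4) = 3
[0] and(0xf6,0x80) = 0x80
[1] and(0xb2,0x62) = 0x22
[2] and(0xfd,0x72) = 0x70
[3] tail/keep = 0x78

vd[3] = 120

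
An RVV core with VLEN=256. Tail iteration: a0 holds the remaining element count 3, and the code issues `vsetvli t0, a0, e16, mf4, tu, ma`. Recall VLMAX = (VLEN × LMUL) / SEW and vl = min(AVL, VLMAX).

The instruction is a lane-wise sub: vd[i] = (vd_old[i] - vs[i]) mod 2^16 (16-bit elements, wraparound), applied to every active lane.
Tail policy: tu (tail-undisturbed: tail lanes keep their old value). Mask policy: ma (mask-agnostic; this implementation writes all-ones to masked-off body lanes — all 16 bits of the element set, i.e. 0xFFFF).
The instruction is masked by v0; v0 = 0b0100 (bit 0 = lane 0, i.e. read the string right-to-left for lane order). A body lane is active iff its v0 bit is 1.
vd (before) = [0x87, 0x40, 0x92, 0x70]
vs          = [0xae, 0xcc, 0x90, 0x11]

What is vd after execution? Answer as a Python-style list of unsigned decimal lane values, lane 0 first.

vd = [65535, 65535, 2, 112]

VLMAX = VLEN×LMUL/SEW = 256×1/4/16 = 4
AVL=3 ≤ VLMAX=4, so vl = 3
lane  0: mask-off/ones ⇒ 0xffff
lane  1: mask-off/ones ⇒ 0xffff
lane  2: sub(0x92,0x90) ⇒ 0x02
lane  3: tail/keep ⇒ 0x70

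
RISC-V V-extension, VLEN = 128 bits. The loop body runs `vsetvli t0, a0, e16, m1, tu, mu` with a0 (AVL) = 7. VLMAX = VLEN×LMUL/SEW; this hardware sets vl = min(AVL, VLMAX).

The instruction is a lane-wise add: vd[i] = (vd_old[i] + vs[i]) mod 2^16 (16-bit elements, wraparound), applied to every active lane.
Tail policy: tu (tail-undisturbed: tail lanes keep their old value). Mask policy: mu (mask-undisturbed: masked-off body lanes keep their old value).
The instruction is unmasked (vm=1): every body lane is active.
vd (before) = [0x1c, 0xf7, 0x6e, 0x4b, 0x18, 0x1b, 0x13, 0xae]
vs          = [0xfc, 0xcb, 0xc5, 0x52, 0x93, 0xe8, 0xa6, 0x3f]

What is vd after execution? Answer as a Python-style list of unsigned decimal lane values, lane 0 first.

vd = [280, 450, 307, 157, 171, 259, 185, 174]

VLMAX = (128 × 1) / 16 = 8 lanes
vl = min(AVL, VLMAX) = min(7, 8) = 7
[0] add(0x1c,0xfc) = 0x118
[1] add(0xf7,0xcb) = 0x1c2
[2] add(0x6e,0xc5) = 0x133
[3] add(0x4b,0x52) = 0x9d
[4] add(0x18,0x93) = 0xab
[5] add(0x1b,0xe8) = 0x103
[6] add(0x13,0xa6) = 0xb9
[7] tail/keep = 0xae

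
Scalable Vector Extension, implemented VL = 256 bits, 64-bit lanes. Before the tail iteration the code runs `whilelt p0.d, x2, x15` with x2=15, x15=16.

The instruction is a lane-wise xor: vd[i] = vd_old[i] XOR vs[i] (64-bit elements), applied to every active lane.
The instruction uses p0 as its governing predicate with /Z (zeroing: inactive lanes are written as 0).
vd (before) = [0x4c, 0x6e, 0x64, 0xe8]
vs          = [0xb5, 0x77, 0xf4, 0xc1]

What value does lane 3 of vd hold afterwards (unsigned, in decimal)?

vd[3] = 0

lane count: 256 div 64 = 4
p0[j] = (15+j < 16); true for j=0..0 → 1 lanes set
  i=0: xor(0x4c,0xb5) → 249
  i=1: tail/zero → 0
  i=2: tail/zero → 0
  i=3: tail/zero → 0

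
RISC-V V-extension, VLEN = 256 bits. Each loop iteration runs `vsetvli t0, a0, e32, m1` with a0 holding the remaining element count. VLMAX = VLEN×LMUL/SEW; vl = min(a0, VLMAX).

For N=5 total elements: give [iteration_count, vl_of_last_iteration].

VLMAX = (256 × 1) / 32 = 8 lanes
5 elements at 8/iter → 1 passes, remainder 5 on the last

[iterations, last_vl] = [1, 5]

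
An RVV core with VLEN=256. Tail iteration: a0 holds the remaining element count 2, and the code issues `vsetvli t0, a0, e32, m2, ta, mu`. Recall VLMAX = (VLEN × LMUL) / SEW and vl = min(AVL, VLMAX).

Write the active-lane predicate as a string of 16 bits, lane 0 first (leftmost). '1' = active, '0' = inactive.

predicate = 1100000000000000

lanes per group: 256·2/32 = 16
vl = min(AVL, VLMAX) = min(2, 16) = 2
bits (lane 0 leftmost): 1100000000000000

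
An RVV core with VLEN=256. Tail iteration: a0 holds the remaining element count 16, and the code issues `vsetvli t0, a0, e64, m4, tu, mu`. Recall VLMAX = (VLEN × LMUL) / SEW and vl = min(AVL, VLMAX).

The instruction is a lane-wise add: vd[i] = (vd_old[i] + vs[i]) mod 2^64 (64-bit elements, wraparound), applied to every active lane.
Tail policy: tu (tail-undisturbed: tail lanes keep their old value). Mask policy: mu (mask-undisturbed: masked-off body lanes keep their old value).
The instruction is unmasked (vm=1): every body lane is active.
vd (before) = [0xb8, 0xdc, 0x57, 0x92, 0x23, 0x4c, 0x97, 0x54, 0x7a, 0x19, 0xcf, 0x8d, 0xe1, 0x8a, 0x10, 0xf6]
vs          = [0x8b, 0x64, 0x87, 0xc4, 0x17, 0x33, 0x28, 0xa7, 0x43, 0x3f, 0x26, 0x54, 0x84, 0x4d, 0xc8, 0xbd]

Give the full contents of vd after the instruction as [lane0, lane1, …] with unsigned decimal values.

VLMAX = (256 × 4) / 64 = 16 lanes
AVL=16 ≤ VLMAX=16, so vl = 16
  i=0: add(0xb8,0x8b) → 323
  i=1: add(0xdc,0x64) → 320
  i=2: add(0x57,0x87) → 222
  i=3: add(0x92,0xc4) → 342
  i=4: add(0x23,0x17) → 58
  i=5: add(0x4c,0x33) → 127
  i=6: add(0x97,0x28) → 191
  i=7: add(0x54,0xa7) → 251
  i=8: add(0x7a,0x43) → 189
  i=9: add(0x19,0x3f) → 88
  i=10: add(0xcf,0x26) → 245
  i=11: add(0x8d,0x54) → 225
  i=12: add(0xe1,0x84) → 357
  i=13: add(0x8a,0x4d) → 215
  i=14: add(0x10,0xc8) → 216
  i=15: add(0xf6,0xbd) → 435

vd = [323, 320, 222, 342, 58, 127, 191, 251, 189, 88, 245, 225, 357, 215, 216, 435]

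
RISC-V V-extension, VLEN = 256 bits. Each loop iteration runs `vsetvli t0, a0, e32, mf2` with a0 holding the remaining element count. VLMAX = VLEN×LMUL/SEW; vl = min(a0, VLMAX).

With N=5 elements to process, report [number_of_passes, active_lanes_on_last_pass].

VLMAX = (256 × 1/2) / 32 = 4 lanes
5 elements at 4/iter → 2 passes, remainder 1 on the last

[iterations, last_vl] = [2, 1]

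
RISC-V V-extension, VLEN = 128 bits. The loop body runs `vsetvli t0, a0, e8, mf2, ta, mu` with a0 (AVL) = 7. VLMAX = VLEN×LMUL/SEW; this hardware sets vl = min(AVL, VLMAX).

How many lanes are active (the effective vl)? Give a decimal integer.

lanes per group: 128·1/2/8 = 8
AVL=7 ≤ VLMAX=8, so vl = 7

vl = 7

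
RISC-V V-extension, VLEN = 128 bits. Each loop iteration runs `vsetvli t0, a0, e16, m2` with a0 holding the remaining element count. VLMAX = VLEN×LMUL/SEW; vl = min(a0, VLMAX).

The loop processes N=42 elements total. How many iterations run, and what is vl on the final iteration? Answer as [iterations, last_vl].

lanes per group: 128·2/16 = 16
42 elements at 16/iter → 3 passes, remainder 10 on the last

[iterations, last_vl] = [3, 10]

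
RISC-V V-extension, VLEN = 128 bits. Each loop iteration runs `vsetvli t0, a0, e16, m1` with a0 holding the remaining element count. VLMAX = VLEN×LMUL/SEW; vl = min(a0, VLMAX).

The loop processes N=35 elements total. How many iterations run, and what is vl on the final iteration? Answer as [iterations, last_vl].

VLMAX = (128 × 1) / 16 = 8 lanes
iterations = ceil(35/8) = 5; final-pass vl = 3

[iterations, last_vl] = [5, 3]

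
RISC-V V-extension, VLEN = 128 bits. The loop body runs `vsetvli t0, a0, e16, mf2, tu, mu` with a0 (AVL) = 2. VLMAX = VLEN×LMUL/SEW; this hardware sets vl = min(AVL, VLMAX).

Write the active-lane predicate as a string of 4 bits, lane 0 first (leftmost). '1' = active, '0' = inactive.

VLMAX = (128 × 1/2) / 16 = 4 lanes
vl = min(AVL, VLMAX) = min(2, 4) = 2
bits (lane 0 leftmost): 1100

predicate = 1100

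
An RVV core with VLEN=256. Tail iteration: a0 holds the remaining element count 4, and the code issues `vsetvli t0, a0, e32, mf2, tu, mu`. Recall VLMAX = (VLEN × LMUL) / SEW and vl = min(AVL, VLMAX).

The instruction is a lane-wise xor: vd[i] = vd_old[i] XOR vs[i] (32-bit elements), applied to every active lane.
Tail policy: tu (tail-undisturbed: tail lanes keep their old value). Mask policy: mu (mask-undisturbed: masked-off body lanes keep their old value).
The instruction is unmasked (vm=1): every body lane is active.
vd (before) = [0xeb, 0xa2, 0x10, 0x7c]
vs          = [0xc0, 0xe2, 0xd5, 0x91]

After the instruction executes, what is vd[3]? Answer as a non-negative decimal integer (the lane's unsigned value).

lanes per group: 256·1/2/32 = 4
AVL=4 ≤ VLMAX=4, so vl = 4
vd[0] xor(0xeb,0xc0) -> 0x2b
vd[1] xor(0xa2,0xe2) -> 0x40
vd[2] xor(0x10,0xd5) -> 0xc5
vd[3] xor(0x7c,0x91) -> 0xed

vd[3] = 237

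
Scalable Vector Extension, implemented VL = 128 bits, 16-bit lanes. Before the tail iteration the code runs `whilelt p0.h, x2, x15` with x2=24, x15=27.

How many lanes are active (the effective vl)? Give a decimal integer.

vl = 3

128-bit reg / 16-bit elem → 8 lanes
active while 24+j < 27, i.e. j ∈ [0,3) capped at 8 ⇒ 3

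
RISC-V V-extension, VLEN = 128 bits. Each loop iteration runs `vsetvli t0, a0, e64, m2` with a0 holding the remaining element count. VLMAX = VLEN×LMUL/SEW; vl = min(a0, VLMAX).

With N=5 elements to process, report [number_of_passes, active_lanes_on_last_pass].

[iterations, last_vl] = [2, 1]

VLMAX = VLEN×LMUL/SEW = 128×2/64 = 4
N=5: ⌈5/4⌉ = 2 iters; last vl = 5 − 1×4 = 1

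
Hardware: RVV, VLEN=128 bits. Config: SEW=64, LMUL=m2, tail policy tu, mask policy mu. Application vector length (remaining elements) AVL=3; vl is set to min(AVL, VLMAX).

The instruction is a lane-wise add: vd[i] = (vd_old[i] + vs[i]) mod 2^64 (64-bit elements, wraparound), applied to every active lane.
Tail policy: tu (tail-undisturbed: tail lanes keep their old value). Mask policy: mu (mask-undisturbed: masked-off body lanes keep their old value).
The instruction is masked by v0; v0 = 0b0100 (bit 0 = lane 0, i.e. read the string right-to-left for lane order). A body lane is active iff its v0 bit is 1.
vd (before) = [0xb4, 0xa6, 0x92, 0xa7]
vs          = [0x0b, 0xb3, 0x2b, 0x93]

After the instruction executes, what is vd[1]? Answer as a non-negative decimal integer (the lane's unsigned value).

VLMAX = VLEN×LMUL/SEW = 128×2/64 = 4
AVL=3 ≤ VLMAX=4, so vl = 3
  i=0: mask-off/keep → 180
  i=1: mask-off/keep → 166
  i=2: add(0x92,0x2b) → 189
  i=3: tail/keep → 167

vd[1] = 166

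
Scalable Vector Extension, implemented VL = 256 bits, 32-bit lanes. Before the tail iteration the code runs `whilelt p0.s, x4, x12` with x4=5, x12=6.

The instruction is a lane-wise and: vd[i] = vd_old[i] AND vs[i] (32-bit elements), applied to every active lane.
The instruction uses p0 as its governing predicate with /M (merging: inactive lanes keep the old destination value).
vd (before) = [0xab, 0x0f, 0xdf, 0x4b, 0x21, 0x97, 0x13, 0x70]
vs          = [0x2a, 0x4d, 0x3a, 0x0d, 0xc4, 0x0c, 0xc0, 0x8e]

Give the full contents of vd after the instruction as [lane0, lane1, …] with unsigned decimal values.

vd = [42, 15, 223, 75, 33, 151, 19, 112]

register lanes = 256/32 = 8
active while 5+j < 6, i.e. j ∈ [0,1) capped at 8 ⇒ 1
  i=0: and(0xab,0x2a) → 42
  i=1: tail/keep → 15
  i=2: tail/keep → 223
  i=3: tail/keep → 75
  i=4: tail/keep → 33
  i=5: tail/keep → 151
  i=6: tail/keep → 19
  i=7: tail/keep → 112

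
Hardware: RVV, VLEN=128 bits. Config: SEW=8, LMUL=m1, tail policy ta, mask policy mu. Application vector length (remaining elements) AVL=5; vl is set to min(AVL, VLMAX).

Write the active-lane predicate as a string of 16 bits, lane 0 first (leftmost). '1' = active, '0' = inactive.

VLMAX = (128 × 1) / 8 = 16 lanes
vl ← min(5, 16) = 5
bits (lane 0 leftmost): 1111100000000000

predicate = 1111100000000000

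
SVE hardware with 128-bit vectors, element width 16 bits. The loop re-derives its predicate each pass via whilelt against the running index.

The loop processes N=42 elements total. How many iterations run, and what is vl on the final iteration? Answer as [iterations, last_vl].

[iterations, last_vl] = [6, 2]

register lanes = 128/16 = 8
N=42: ⌈42/8⌉ = 6 iters; last vl = 42 − 5×8 = 2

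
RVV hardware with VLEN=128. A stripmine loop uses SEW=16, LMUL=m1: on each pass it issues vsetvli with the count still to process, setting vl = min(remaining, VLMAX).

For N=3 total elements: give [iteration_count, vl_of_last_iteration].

[iterations, last_vl] = [1, 3]

VLMAX = VLEN×LMUL/SEW = 128×1/16 = 8
3 elements at 8/iter → 1 passes, remainder 3 on the last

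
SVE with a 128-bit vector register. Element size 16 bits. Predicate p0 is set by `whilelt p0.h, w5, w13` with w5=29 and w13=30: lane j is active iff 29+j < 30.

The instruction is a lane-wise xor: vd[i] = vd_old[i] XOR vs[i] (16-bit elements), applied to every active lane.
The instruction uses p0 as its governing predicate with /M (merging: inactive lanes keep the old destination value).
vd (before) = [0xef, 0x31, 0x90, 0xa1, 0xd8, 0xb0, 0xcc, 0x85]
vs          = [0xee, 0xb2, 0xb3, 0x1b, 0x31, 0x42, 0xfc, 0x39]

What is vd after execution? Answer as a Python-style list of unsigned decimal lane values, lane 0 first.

register lanes = 128/16 = 8
p0[j] = (29+j < 30); true for j=0..0 → 1 lanes set
lane  0: xor(0xef,0xee) ⇒ 0x01
lane  1: tail/keep ⇒ 0x31
lane  2: tail/keep ⇒ 0x90
lane  3: tail/keep ⇒ 0xa1
lane  4: tail/keep ⇒ 0xd8
lane  5: tail/keep ⇒ 0xb0
lane  6: tail/keep ⇒ 0xcc
lane  7: tail/keep ⇒ 0x85

vd = [1, 49, 144, 161, 216, 176, 204, 133]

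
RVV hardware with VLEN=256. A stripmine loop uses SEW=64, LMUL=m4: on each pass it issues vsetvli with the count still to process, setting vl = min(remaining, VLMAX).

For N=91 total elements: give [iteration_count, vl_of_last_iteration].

VLMAX = (256 × 4) / 64 = 16 lanes
91 elements at 16/iter → 6 passes, remainder 11 on the last

[iterations, last_vl] = [6, 11]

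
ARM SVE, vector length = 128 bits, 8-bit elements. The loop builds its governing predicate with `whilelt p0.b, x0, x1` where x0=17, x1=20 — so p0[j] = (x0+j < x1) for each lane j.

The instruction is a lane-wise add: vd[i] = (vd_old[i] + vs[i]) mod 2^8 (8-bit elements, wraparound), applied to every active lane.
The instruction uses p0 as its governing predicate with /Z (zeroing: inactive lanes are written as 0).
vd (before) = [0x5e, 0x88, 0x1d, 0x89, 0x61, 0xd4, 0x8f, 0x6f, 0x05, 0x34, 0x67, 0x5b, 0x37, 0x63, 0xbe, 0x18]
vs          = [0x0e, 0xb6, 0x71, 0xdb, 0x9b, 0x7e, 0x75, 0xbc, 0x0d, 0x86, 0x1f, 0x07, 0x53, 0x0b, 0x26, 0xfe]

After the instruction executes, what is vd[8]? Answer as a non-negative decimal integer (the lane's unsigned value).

128-bit reg / 8-bit elem → 16 lanes
active while 17+j < 20, i.e. j ∈ [0,3) capped at 16 ⇒ 3
vd[0] add(0x5e,0x0e) -> 0x6c
vd[1] add(0x88,0xb6) -> 0x3e
vd[2] add(0x1d,0x71) -> 0x8e
vd[3] tail/zero -> 0x00
vd[4] tail/zero -> 0x00
vd[5] tail/zero -> 0x00
vd[6] tail/zero -> 0x00
vd[7] tail/zero -> 0x00
vd[8] tail/zero -> 0x00
vd[9] tail/zero -> 0x00
vd[10] tail/zero -> 0x00
vd[11] tail/zero -> 0x00
vd[12] tail/zero -> 0x00
vd[13] tail/zero -> 0x00
vd[14] tail/zero -> 0x00
vd[15] tail/zero -> 0x00

vd[8] = 0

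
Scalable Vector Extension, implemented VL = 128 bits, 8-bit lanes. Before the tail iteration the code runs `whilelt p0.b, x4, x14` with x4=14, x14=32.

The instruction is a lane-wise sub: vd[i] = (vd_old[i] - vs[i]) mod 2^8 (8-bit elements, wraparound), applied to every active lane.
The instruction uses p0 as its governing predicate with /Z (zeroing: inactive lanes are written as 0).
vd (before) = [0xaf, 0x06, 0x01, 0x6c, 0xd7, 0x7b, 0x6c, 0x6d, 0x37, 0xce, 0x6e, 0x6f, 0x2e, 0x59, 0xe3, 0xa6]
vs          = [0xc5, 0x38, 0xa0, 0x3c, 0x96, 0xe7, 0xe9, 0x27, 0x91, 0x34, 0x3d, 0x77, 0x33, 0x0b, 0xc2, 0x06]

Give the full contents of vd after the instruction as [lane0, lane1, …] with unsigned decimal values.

register lanes = 128/8 = 16
active while 14+j < 32, i.e. j ∈ [0,18) capped at 16 ⇒ 16
  i=0: sub(0xaf,0xc5) → 234
  i=1: sub(0x06,0x38) → 206
  i=2: sub(0x01,0xa0) → 97
  i=3: sub(0x6c,0x3c) → 48
  i=4: sub(0xd7,0x96) → 65
  i=5: sub(0x7b,0xe7) → 148
  i=6: sub(0x6c,0xe9) → 131
  i=7: sub(0x6d,0x27) → 70
  i=8: sub(0x37,0x91) → 166
  i=9: sub(0xce,0x34) → 154
  i=10: sub(0x6e,0x3d) → 49
  i=11: sub(0x6f,0x77) → 248
  i=12: sub(0x2e,0x33) → 251
  i=13: sub(0x59,0x0b) → 78
  i=14: sub(0xe3,0xc2) → 33
  i=15: sub(0xa6,0x06) → 160

vd = [234, 206, 97, 48, 65, 148, 131, 70, 166, 154, 49, 248, 251, 78, 33, 160]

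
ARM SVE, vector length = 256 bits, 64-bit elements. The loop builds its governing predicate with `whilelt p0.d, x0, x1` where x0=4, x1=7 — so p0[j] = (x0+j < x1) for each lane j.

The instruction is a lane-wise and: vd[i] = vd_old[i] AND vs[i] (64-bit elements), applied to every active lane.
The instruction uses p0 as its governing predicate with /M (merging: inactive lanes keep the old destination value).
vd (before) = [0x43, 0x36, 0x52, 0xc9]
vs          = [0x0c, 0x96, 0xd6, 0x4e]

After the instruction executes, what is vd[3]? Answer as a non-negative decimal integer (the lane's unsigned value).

register lanes = 256/64 = 4
p0[j] = (4+j < 7); true for j=0..2 → 3 lanes set
[0] and(0x43,0x0c) = 0x00
[1] and(0x36,0x96) = 0x16
[2] and(0x52,0xd6) = 0x52
[3] tail/keep = 0xc9

vd[3] = 201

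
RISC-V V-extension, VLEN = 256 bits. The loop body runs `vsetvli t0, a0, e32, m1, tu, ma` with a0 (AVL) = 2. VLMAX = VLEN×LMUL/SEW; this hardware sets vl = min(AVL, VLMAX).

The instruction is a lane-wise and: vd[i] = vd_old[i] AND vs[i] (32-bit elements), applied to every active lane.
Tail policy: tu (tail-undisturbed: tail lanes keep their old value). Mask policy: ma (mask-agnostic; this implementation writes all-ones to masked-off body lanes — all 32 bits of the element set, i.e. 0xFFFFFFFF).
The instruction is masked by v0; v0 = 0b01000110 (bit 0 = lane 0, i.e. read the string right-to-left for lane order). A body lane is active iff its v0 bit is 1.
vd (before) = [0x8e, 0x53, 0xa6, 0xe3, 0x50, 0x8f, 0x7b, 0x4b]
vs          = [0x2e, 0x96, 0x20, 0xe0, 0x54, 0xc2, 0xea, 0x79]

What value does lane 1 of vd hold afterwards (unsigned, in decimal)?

vd[1] = 18

lanes per group: 256·1/32 = 8
vl = min(AVL, VLMAX) = min(2, 8) = 2
  i=0: mask-off/ones → 4294967295
  i=1: and(0x53,0x96) → 18
  i=2: tail/keep → 166
  i=3: tail/keep → 227
  i=4: tail/keep → 80
  i=5: tail/keep → 143
  i=6: tail/keep → 123
  i=7: tail/keep → 75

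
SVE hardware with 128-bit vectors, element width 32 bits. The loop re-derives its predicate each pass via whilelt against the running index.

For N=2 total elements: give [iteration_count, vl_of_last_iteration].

lane count: 128 div 32 = 4
2 elements at 4/iter → 1 passes, remainder 2 on the last

[iterations, last_vl] = [1, 2]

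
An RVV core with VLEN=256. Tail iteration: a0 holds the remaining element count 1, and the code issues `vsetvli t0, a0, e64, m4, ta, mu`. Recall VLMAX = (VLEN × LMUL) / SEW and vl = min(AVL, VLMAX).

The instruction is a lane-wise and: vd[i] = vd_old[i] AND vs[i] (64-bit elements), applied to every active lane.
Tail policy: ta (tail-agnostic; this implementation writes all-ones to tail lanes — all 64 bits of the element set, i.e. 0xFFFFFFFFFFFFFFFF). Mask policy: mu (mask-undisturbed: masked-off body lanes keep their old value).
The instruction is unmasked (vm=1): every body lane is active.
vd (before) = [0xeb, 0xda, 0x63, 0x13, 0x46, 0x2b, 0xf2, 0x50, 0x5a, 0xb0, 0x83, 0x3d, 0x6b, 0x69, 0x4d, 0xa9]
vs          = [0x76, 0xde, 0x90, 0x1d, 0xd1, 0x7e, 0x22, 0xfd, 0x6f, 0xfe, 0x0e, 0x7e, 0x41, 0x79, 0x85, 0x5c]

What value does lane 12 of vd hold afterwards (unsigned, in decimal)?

vd[12] = 18446744073709551615

VLMAX = (256 × 4) / 64 = 16 lanes
vl ← min(1, 16) = 1
vd[0] and(0xeb,0x76) -> 0x62
vd[1] tail/ones -> 0xffffffffffffffff
vd[2] tail/ones -> 0xffffffffffffffff
vd[3] tail/ones -> 0xffffffffffffffff
vd[4] tail/ones -> 0xffffffffffffffff
vd[5] tail/ones -> 0xffffffffffffffff
vd[6] tail/ones -> 0xffffffffffffffff
vd[7] tail/ones -> 0xffffffffffffffff
vd[8] tail/ones -> 0xffffffffffffffff
vd[9] tail/ones -> 0xffffffffffffffff
vd[10] tail/ones -> 0xffffffffffffffff
vd[11] tail/ones -> 0xffffffffffffffff
vd[12] tail/ones -> 0xffffffffffffffff
vd[13] tail/ones -> 0xffffffffffffffff
vd[14] tail/ones -> 0xffffffffffffffff
vd[15] tail/ones -> 0xffffffffffffffff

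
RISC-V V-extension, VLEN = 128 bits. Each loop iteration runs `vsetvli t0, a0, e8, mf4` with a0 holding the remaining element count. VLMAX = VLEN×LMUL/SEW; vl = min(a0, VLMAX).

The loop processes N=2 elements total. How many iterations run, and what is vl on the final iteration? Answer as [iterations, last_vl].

lanes per group: 128·1/4/8 = 4
N=2: ⌈2/4⌉ = 1 iters; last vl = 2 − 0×4 = 2

[iterations, last_vl] = [1, 2]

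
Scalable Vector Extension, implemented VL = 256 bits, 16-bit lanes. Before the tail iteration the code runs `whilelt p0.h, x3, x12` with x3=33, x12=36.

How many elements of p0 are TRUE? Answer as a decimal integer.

vl = 3

lane count: 256 div 16 = 16
p0[j] = (33+j < 36); true for j=0..2 → 3 lanes set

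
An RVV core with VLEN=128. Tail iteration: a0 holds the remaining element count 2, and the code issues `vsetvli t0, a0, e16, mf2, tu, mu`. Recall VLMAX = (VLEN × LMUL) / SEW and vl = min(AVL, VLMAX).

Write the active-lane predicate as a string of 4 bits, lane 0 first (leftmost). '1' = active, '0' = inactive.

predicate = 1100

lanes per group: 128·1/2/16 = 4
vl = min(AVL, VLMAX) = min(2, 4) = 2
bits (lane 0 leftmost): 1100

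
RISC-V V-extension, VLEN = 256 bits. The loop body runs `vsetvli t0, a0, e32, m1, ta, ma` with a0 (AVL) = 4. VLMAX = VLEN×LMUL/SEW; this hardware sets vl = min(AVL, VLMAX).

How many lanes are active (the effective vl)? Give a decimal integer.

vl = 4

VLMAX = VLEN×LMUL/SEW = 256×1/32 = 8
vl = min(AVL, VLMAX) = min(4, 8) = 4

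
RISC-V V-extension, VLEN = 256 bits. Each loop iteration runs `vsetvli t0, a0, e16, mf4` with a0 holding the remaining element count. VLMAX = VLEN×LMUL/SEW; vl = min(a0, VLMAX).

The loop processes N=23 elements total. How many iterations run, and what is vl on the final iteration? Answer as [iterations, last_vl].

[iterations, last_vl] = [6, 3]

VLMAX = VLEN×LMUL/SEW = 256×1/4/16 = 4
iterations = ceil(23/4) = 6; final-pass vl = 3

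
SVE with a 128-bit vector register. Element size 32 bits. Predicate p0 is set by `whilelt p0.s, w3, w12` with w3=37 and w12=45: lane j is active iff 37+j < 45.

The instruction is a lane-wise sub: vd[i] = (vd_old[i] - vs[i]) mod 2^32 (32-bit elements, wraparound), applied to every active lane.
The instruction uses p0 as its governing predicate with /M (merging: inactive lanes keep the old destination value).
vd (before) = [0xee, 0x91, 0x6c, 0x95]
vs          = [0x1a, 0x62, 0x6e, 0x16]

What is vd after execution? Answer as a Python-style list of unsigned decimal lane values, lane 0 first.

128-bit reg / 32-bit elem → 4 lanes
p0[j] = (37+j < 45); true for j=0..3 → 4 lanes set
  i=0: sub(0xee,0x1a) → 212
  i=1: sub(0x91,0x62) → 47
  i=2: sub(0x6c,0x6e) → 4294967294
  i=3: sub(0x95,0x16) → 127

vd = [212, 47, 4294967294, 127]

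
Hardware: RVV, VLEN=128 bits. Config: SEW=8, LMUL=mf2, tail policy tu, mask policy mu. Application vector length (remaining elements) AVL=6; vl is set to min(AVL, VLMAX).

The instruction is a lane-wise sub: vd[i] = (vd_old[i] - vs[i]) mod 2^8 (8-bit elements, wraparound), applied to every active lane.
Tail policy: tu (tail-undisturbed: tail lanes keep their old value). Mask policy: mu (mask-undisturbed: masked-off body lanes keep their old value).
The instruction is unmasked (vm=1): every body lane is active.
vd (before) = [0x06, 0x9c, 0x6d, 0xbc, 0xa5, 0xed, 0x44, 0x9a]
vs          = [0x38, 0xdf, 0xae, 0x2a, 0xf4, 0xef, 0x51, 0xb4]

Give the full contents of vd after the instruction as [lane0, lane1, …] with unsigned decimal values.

vd = [206, 189, 191, 146, 177, 254, 68, 154]

VLMAX = (128 × 1/2) / 8 = 8 lanes
vl = min(AVL, VLMAX) = min(6, 8) = 6
lane  0: sub(0x06,0x38) ⇒ 0xce
lane  1: sub(0x9c,0xdf) ⇒ 0xbd
lane  2: sub(0x6d,0xae) ⇒ 0xbf
lane  3: sub(0xbc,0x2a) ⇒ 0x92
lane  4: sub(0xa5,0xf4) ⇒ 0xb1
lane  5: sub(0xed,0xef) ⇒ 0xfe
lane  6: tail/keep ⇒ 0x44
lane  7: tail/keep ⇒ 0x9a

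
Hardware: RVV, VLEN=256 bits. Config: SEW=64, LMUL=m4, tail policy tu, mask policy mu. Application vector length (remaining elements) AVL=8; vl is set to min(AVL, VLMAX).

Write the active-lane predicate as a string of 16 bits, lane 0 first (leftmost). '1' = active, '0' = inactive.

predicate = 1111111100000000

VLMAX = VLEN×LMUL/SEW = 256×4/64 = 16
AVL=8 ≤ VLMAX=16, so vl = 8
bits (lane 0 leftmost): 1111111100000000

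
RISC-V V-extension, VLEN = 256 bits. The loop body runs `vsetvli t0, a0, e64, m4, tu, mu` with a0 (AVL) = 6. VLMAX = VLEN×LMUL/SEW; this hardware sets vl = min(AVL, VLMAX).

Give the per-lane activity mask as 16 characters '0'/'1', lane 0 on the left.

VLMAX = (256 × 4) / 64 = 16 lanes
AVL=6 ≤ VLMAX=16, so vl = 6
bits (lane 0 leftmost): 1111110000000000

predicate = 1111110000000000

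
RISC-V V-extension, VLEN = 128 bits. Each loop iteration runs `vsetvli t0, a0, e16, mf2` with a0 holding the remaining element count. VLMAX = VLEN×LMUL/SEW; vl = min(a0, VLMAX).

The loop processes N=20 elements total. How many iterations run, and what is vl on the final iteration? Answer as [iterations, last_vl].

VLMAX = VLEN×LMUL/SEW = 128×1/2/16 = 4
iterations = ceil(20/4) = 5; final-pass vl = 4

[iterations, last_vl] = [5, 4]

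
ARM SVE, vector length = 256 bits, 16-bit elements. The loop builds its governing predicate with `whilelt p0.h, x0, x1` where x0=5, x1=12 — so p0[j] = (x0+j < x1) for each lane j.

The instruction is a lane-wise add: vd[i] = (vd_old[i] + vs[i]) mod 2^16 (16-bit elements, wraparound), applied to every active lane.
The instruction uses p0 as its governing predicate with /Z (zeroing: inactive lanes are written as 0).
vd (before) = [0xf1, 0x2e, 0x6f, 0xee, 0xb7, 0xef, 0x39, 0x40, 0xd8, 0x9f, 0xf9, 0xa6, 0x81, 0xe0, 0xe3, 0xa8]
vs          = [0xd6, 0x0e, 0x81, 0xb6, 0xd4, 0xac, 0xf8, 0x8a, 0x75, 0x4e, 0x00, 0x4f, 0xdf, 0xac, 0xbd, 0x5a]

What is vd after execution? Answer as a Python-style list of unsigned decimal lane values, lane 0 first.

lane count: 256 div 16 = 16
active while 5+j < 12, i.e. j ∈ [0,7) capped at 16 ⇒ 7
[0] add(0xf1,0xd6) = 0x1c7
[1] add(0x2e,0x0e) = 0x3c
[2] add(0x6f,0x81) = 0xf0
[3] add(0xee,0xb6) = 0x1a4
[4] add(0xb7,0xd4) = 0x18b
[5] add(0xef,0xac) = 0x19b
[6] add(0x39,0xf8) = 0x131
[7] tail/zero = 0x00
[8] tail/zero = 0x00
[9] tail/zero = 0x00
[10] tail/zero = 0x00
[11] tail/zero = 0x00
[12] tail/zero = 0x00
[13] tail/zero = 0x00
[14] tail/zero = 0x00
[15] tail/zero = 0x00

vd = [455, 60, 240, 420, 395, 411, 305, 0, 0, 0, 0, 0, 0, 0, 0, 0]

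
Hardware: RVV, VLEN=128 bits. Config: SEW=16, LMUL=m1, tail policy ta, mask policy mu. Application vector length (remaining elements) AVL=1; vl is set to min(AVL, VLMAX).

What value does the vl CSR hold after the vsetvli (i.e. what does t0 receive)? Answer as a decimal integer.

vl = 1

VLMAX = (128 × 1) / 16 = 8 lanes
vl ← min(1, 8) = 1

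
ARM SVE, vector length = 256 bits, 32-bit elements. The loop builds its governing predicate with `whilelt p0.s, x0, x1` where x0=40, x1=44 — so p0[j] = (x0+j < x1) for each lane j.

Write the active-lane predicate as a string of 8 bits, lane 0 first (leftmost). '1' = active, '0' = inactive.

predicate = 11110000

register lanes = 256/32 = 8
active while 40+j < 44, i.e. j ∈ [0,4) capped at 8 ⇒ 4
bits (lane 0 leftmost): 11110000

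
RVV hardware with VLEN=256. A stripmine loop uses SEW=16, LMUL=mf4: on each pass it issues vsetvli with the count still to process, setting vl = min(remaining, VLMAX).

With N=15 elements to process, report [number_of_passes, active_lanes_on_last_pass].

[iterations, last_vl] = [4, 3]

lanes per group: 256·1/4/16 = 4
N=15: ⌈15/4⌉ = 4 iters; last vl = 15 − 3×4 = 3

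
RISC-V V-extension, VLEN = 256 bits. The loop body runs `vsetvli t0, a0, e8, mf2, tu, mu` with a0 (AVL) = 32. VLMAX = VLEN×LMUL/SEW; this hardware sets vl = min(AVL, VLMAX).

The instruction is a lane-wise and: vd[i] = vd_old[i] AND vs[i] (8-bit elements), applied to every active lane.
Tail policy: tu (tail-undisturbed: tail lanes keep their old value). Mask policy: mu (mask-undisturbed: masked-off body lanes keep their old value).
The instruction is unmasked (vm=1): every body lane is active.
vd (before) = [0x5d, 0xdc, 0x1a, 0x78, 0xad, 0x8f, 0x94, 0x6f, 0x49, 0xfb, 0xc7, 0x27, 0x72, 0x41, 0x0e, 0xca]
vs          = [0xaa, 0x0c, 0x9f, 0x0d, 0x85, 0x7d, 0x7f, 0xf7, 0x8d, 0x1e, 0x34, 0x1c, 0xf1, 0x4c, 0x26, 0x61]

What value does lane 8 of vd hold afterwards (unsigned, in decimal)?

VLMAX = (256 × 1/2) / 8 = 16 lanes
vl = min(AVL, VLMAX) = min(32, 16) = 16
vd[0] and(0x5d,0xaa) -> 0x08
vd[1] and(0xdc,0x0c) -> 0x0c
vd[2] and(0x1a,0x9f) -> 0x1a
vd[3] and(0x78,0x0d) -> 0x08
vd[4] and(0xad,0x85) -> 0x85
vd[5] and(0x8f,0x7d) -> 0x0d
vd[6] and(0x94,0x7f) -> 0x14
vd[7] and(0x6f,0xf7) -> 0x67
vd[8] and(0x49,0x8d) -> 0x09
vd[9] and(0xfb,0x1e) -> 0x1a
vd[10] and(0xc7,0x34) -> 0x04
vd[11] and(0x27,0x1c) -> 0x04
vd[12] and(0x72,0xf1) -> 0x70
vd[13] and(0x41,0x4c) -> 0x40
vd[14] and(0x0e,0x26) -> 0x06
vd[15] and(0xca,0x61) -> 0x40

vd[8] = 9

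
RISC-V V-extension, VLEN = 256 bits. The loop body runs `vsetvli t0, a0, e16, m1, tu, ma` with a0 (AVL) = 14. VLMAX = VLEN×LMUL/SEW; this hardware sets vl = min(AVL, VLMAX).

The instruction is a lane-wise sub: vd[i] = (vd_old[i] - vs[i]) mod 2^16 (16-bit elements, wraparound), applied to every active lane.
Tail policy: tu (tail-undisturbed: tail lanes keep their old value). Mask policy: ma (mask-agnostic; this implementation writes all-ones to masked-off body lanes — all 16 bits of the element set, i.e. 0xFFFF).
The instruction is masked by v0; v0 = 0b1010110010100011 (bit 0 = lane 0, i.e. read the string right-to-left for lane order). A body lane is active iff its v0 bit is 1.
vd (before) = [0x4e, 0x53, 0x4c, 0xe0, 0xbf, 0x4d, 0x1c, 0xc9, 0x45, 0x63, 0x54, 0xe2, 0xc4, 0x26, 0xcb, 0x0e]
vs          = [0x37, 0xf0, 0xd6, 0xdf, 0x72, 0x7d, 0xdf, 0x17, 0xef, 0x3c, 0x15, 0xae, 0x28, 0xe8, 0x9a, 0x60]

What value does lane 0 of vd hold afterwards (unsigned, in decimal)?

vd[0] = 23

lanes per group: 256·1/16 = 16
vl ← min(14, 16) = 14
vd[0] sub(0x4e,0x37) -> 0x17
vd[1] sub(0x53,0xf0) -> 0xff63
vd[2] mask-off/ones -> 0xffff
vd[3] mask-off/ones -> 0xffff
vd[4] mask-off/ones -> 0xffff
vd[5] sub(0x4d,0x7d) -> 0xffd0
vd[6] mask-off/ones -> 0xffff
vd[7] sub(0xc9,0x17) -> 0xb2
vd[8] mask-off/ones -> 0xffff
vd[9] mask-off/ones -> 0xffff
vd[10] sub(0x54,0x15) -> 0x3f
vd[11] sub(0xe2,0xae) -> 0x34
vd[12] mask-off/ones -> 0xffff
vd[13] sub(0x26,0xe8) -> 0xff3e
vd[14] tail/keep -> 0xcb
vd[15] tail/keep -> 0x0e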